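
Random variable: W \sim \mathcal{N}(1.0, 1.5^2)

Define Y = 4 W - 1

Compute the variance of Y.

For Y = aW + b: Var(Y) = a² * Var(W)
Var(W) = 1.5^2 = 2.25
Var(Y) = 4² * 2.25 = 16 * 2.25 = 36

36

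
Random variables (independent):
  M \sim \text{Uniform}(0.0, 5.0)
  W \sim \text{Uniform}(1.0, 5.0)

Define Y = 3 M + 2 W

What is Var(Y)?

For independent RVs: Var(aX + bY) = a²Var(X) + b²Var(Y)
Var(M) = 2.0833333
Var(W) = 1.3333333
Var(Y) = 3²*2.0833333 + 2²*1.3333333
= 9*2.0833333 + 4*1.3333333 = 24.083333

24.083333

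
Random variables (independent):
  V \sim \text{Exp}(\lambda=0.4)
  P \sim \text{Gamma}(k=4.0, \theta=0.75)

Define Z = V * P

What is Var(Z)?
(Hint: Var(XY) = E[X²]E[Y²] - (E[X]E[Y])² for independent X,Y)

Var(XY) = E[X²]E[Y²] - (E[X]E[Y])²
E[V] = 2.5, Var(V) = 6.25
E[P] = 3, Var(P) = 2.25
E[V²] = 6.25 + 2.5² = 12.5
E[P²] = 2.25 + 3² = 11.25
Var(Z) = 12.5*11.25 - (2.5*3)²
= 140.625 - 56.25 = 84.375

84.375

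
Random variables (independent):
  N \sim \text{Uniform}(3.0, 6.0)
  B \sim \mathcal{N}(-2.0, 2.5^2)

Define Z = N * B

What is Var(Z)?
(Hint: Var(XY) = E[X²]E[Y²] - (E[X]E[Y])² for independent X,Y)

Var(XY) = E[X²]E[Y²] - (E[X]E[Y])²
E[N] = 4.5, Var(N) = 0.75
E[B] = -2, Var(B) = 6.25
E[N²] = 0.75 + 4.5² = 21
E[B²] = 6.25 + (-2)² = 10.25
Var(Z) = 21*10.25 - (4.5*(-2))²
= 215.25 - 81 = 134.25

134.25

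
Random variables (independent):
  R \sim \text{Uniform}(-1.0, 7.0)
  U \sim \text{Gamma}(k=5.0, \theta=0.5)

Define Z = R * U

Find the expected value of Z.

For independent RVs: E[XY] = E[X]*E[Y]
E[R] = 3
E[U] = 2.5
E[Z] = 3 * 2.5 = 7.5

7.5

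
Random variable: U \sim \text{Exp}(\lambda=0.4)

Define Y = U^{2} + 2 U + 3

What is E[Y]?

E[Y] = 1*E[U²] + 2*E[U] + 3
E[U] = 2.5
E[U²] = Var(U) + (E[U])² = 6.25 + 6.25 = 12.5
E[Y] = 1*12.5 + 2*2.5 + 3 = 20.5

20.5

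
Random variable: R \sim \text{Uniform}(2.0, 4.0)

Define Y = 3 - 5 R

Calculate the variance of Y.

For Y = aR + b: Var(Y) = a² * Var(R)
Var(R) = (4 - 2)^2/12 = 0.33333333
Var(Y) = (-5)² * 0.33333333 = 25 * 0.33333333 = 8.3333333

8.3333333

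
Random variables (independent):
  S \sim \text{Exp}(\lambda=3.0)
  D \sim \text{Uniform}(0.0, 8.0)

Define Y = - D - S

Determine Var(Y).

For independent RVs: Var(aX + bY) = a²Var(X) + b²Var(Y)
Var(S) = 0.11111111
Var(D) = 5.3333333
Var(Y) = (-1)²*0.11111111 + (-1)²*5.3333333
= 1*0.11111111 + 1*5.3333333 = 5.4444444

5.4444444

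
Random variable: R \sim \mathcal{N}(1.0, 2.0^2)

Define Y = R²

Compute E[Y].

E[R²] = Var(R) + (E[R])² = 4 + 1 = 5

5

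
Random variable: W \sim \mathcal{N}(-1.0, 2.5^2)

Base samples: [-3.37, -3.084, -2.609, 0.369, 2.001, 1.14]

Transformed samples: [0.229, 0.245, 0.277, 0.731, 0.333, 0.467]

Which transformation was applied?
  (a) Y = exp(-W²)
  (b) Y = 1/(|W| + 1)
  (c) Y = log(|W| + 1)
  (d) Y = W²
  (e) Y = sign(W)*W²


Checking option (b) Y = 1/(|W| + 1):
  W = -3.37 -> Y = 0.229 ✓
  W = -3.084 -> Y = 0.245 ✓
  W = -2.609 -> Y = 0.277 ✓
All samples match this transformation.

(b) 1/(|W| + 1)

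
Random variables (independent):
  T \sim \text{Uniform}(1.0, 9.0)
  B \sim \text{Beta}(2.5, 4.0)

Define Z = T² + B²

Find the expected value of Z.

E[Z] = E[T²] + E[B²]
E[T²] = Var(T) + E[T]² = 5.3333333 + 25 = 30.333333
E[B²] = Var(B) + E[B]² = 0.031558185 + 0.14792899 = 0.17948718
E[Z] = 30.333333 + 0.17948718 = 30.512821

30.512821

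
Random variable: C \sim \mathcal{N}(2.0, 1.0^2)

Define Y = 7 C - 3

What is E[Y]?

For Y = 7C - 3:
E[Y] = 7 * E[C] - 3
E[C] = 2.0 = 2
E[Y] = 7 * 2 - 3 = 11

11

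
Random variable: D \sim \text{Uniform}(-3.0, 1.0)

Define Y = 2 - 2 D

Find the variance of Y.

For Y = aD + b: Var(Y) = a² * Var(D)
Var(D) = (1 + 3)^2/12 = 1.3333333
Var(Y) = (-2)² * 1.3333333 = 4 * 1.3333333 = 5.3333333

5.3333333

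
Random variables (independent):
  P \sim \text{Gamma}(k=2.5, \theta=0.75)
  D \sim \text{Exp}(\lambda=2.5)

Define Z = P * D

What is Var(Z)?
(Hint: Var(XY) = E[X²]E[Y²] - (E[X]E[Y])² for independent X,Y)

Var(XY) = E[X²]E[Y²] - (E[X]E[Y])²
E[P] = 1.875, Var(P) = 1.40625
E[D] = 0.4, Var(D) = 0.16
E[P²] = 1.40625 + 1.875² = 4.921875
E[D²] = 0.16 + 0.4² = 0.32
Var(Z) = 4.921875*0.32 - (1.875*0.4)²
= 1.575 - 0.5625 = 1.0125

1.0125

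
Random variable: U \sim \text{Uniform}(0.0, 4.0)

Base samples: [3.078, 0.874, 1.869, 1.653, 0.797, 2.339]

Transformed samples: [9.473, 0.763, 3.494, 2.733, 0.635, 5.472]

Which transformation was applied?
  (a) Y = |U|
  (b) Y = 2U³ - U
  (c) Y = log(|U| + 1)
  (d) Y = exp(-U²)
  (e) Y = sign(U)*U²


Checking option (e) Y = sign(U)*U²:
  U = 3.078 -> Y = 9.473 ✓
  U = 0.874 -> Y = 0.763 ✓
  U = 1.869 -> Y = 3.494 ✓
All samples match this transformation.

(e) sign(U)*U²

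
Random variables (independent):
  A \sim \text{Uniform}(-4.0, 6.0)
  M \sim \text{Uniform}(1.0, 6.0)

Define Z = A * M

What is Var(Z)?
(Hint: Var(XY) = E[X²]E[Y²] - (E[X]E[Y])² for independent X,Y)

Var(XY) = E[X²]E[Y²] - (E[X]E[Y])²
E[A] = 1, Var(A) = 8.3333333
E[M] = 3.5, Var(M) = 2.0833333
E[A²] = 8.3333333 + 1² = 9.3333333
E[M²] = 2.0833333 + 3.5² = 14.333333
Var(Z) = 9.3333333*14.333333 - (1*3.5)²
= 133.77778 - 12.25 = 121.52778

121.52778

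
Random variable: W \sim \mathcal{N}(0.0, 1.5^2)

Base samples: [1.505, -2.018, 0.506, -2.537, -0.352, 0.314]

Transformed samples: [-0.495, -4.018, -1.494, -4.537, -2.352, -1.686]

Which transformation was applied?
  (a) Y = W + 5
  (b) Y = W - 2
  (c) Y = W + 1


Checking option (b) Y = W - 2:
  W = 1.505 -> Y = -0.495 ✓
  W = -2.018 -> Y = -4.018 ✓
  W = 0.506 -> Y = -1.494 ✓
All samples match this transformation.

(b) W - 2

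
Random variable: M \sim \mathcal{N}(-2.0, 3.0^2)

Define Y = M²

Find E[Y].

E[M²] = Var(M) + (E[M])² = 9 + 4 = 13

13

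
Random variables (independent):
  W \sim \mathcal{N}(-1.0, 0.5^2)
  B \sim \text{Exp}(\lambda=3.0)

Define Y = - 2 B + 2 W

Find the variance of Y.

For independent RVs: Var(aX + bY) = a²Var(X) + b²Var(Y)
Var(W) = 0.25
Var(B) = 0.11111111
Var(Y) = 2²*0.25 + (-2)²*0.11111111
= 4*0.25 + 4*0.11111111 = 1.4444444

1.4444444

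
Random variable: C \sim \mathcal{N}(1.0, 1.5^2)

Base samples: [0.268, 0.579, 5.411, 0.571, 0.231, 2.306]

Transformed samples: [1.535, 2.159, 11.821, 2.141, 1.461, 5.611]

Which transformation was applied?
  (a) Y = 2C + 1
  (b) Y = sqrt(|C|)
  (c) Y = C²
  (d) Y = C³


Checking option (a) Y = 2C + 1:
  C = 0.268 -> Y = 1.535 ✓
  C = 0.579 -> Y = 2.159 ✓
  C = 5.411 -> Y = 11.821 ✓
All samples match this transformation.

(a) 2C + 1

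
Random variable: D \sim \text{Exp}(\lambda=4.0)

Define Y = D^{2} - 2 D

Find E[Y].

E[Y] = 1*E[D²] - 2*E[D]
E[D] = 0.25
E[D²] = Var(D) + (E[D])² = 0.0625 + 0.0625 = 0.125
E[Y] = 1*0.125 - 2*0.25 = -0.375

-0.375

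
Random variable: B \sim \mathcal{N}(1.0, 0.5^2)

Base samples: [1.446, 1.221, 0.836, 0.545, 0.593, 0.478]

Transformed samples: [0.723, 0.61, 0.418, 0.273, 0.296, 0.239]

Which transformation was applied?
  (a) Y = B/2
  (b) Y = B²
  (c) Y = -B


Checking option (a) Y = B/2:
  B = 1.446 -> Y = 0.723 ✓
  B = 1.221 -> Y = 0.61 ✓
  B = 0.836 -> Y = 0.418 ✓
All samples match this transformation.

(a) B/2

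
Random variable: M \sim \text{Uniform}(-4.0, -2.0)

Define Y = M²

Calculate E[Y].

E[M²] = Var(M) + (E[M])² = 0.33333333 + 9 = 9.3333333

9.3333333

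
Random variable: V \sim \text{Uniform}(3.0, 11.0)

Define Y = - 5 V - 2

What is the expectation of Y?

For Y = -5V - 2:
E[Y] = -5 * E[V] - 2
E[V] = (3 + 11)/2 = 7
E[Y] = -5 * 7 - 2 = -37

-37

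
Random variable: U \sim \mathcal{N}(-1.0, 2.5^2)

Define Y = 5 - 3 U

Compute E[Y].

For Y = -3U + 5:
E[Y] = -3 * E[U] + 5
E[U] = -1.0 = -1
E[Y] = -3 * (-1) + 5 = 8

8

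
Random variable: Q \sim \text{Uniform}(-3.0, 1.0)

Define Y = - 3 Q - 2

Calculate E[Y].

For Y = -3Q - 2:
E[Y] = -3 * E[Q] - 2
E[Q] = (-3 + 1)/2 = -1
E[Y] = -3 * (-1) - 2 = 1

1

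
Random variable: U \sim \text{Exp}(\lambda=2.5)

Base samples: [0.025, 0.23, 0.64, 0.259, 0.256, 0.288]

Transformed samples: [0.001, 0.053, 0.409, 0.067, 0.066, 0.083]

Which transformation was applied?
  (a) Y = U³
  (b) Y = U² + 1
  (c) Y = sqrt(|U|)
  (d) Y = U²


Checking option (d) Y = U²:
  U = 0.025 -> Y = 0.001 ✓
  U = 0.23 -> Y = 0.053 ✓
  U = 0.64 -> Y = 0.409 ✓
All samples match this transformation.

(d) U²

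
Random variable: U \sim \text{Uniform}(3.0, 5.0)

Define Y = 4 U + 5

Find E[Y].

For Y = 4U + 5:
E[Y] = 4 * E[U] + 5
E[U] = (3 + 5)/2 = 4
E[Y] = 4 * 4 + 5 = 21

21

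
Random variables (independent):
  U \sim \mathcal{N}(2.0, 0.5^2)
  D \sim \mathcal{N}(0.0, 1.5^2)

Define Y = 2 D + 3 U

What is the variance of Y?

For independent RVs: Var(aX + bY) = a²Var(X) + b²Var(Y)
Var(U) = 0.25
Var(D) = 2.25
Var(Y) = 3²*0.25 + 2²*2.25
= 9*0.25 + 4*2.25 = 11.25

11.25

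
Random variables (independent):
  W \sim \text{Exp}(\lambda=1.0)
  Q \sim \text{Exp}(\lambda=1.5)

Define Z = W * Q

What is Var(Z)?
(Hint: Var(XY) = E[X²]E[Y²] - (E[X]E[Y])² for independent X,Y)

Var(XY) = E[X²]E[Y²] - (E[X]E[Y])²
E[W] = 1, Var(W) = 1
E[Q] = 0.66666667, Var(Q) = 0.44444444
E[W²] = 1 + 1² = 2
E[Q²] = 0.44444444 + 0.66666667² = 0.88888889
Var(Z) = 2*0.88888889 - (1*0.66666667)²
= 1.7777778 - 0.44444444 = 1.3333333

1.3333333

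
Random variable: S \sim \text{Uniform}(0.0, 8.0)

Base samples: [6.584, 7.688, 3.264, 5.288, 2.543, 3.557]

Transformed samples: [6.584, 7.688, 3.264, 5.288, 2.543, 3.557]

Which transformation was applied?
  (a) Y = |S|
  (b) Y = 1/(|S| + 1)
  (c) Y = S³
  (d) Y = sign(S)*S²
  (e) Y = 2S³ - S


Checking option (a) Y = |S|:
  S = 6.584 -> Y = 6.584 ✓
  S = 7.688 -> Y = 7.688 ✓
  S = 3.264 -> Y = 3.264 ✓
All samples match this transformation.

(a) |S|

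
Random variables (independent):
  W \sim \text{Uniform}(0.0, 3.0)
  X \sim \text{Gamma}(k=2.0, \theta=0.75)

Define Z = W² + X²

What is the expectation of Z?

E[Z] = E[W²] + E[X²]
E[W²] = Var(W) + E[W]² = 0.75 + 2.25 = 3
E[X²] = Var(X) + E[X]² = 1.125 + 2.25 = 3.375
E[Z] = 3 + 3.375 = 6.375

6.375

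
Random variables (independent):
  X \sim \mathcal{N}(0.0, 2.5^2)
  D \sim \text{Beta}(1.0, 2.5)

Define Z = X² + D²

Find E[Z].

E[Z] = E[X²] + E[D²]
E[X²] = Var(X) + E[X]² = 6.25 + 0 = 6.25
E[D²] = Var(D) + E[D]² = 0.045351474 + 0.081632653 = 0.12698413
E[Z] = 6.25 + 0.12698413 = 6.3769841

6.3769841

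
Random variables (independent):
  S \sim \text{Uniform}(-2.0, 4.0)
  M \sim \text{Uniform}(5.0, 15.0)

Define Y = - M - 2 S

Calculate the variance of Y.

For independent RVs: Var(aX + bY) = a²Var(X) + b²Var(Y)
Var(S) = 3
Var(M) = 8.3333333
Var(Y) = (-2)²*3 + (-1)²*8.3333333
= 4*3 + 1*8.3333333 = 20.333333

20.333333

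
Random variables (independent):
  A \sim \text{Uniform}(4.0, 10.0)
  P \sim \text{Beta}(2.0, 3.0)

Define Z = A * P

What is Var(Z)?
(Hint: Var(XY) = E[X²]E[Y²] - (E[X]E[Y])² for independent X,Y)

Var(XY) = E[X²]E[Y²] - (E[X]E[Y])²
E[A] = 7, Var(A) = 3
E[P] = 0.4, Var(P) = 0.04
E[A²] = 3 + 7² = 52
E[P²] = 0.04 + 0.4² = 0.2
Var(Z) = 52*0.2 - (7*0.4)²
= 10.4 - 7.84 = 2.56

2.56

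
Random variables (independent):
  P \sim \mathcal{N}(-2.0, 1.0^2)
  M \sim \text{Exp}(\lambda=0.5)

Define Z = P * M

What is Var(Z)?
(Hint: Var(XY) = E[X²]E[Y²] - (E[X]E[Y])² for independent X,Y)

Var(XY) = E[X²]E[Y²] - (E[X]E[Y])²
E[P] = -2, Var(P) = 1
E[M] = 2, Var(M) = 4
E[P²] = 1 + (-2)² = 5
E[M²] = 4 + 2² = 8
Var(Z) = 5*8 - (-2*2)²
= 40 - 16 = 24

24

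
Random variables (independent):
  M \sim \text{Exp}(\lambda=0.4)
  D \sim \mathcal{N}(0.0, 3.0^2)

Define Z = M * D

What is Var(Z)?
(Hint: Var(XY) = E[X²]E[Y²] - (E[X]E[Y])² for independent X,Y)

Var(XY) = E[X²]E[Y²] - (E[X]E[Y])²
E[M] = 2.5, Var(M) = 6.25
E[D] = 0, Var(D) = 9
E[M²] = 6.25 + 2.5² = 12.5
E[D²] = 9 + 0² = 9
Var(Z) = 12.5*9 - (2.5*0)²
= 112.5 - 0 = 112.5

112.5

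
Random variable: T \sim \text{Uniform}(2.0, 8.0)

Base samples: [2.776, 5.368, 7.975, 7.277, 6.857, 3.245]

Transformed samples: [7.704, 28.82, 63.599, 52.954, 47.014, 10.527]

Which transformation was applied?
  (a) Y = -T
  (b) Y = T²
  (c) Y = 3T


Checking option (b) Y = T²:
  T = 2.776 -> Y = 7.704 ✓
  T = 5.368 -> Y = 28.82 ✓
  T = 7.975 -> Y = 63.599 ✓
All samples match this transformation.

(b) T²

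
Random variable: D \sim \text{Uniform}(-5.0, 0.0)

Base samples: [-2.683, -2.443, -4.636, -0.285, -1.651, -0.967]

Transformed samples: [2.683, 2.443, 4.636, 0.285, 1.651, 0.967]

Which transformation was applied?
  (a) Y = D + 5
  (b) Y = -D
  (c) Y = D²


Checking option (b) Y = -D:
  D = -2.683 -> Y = 2.683 ✓
  D = -2.443 -> Y = 2.443 ✓
  D = -4.636 -> Y = 4.636 ✓
All samples match this transformation.

(b) -D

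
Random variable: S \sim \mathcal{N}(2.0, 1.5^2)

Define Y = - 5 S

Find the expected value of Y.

For Y = -5S:
E[Y] = -5 * E[S]
E[S] = 2.0 = 2
E[Y] = -5 * 2 = -10

-10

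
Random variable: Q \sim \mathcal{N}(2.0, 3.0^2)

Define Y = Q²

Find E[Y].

Using E[X²] = Var(X) + (E[X])²:
E[Q] = 2
Var(Q) = 3.0^2 = 9
E[Q²] = 9 + 2² = 9 + 4 = 13

13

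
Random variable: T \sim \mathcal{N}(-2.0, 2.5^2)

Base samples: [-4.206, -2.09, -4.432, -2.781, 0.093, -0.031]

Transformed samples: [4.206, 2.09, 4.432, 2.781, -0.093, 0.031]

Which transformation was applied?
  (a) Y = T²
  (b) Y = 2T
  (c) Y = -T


Checking option (c) Y = -T:
  T = -4.206 -> Y = 4.206 ✓
  T = -2.09 -> Y = 2.09 ✓
  T = -4.432 -> Y = 4.432 ✓
All samples match this transformation.

(c) -T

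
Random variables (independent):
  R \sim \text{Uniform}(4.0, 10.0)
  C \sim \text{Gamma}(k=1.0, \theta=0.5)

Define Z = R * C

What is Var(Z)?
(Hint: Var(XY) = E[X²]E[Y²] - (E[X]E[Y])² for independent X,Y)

Var(XY) = E[X²]E[Y²] - (E[X]E[Y])²
E[R] = 7, Var(R) = 3
E[C] = 0.5, Var(C) = 0.25
E[R²] = 3 + 7² = 52
E[C²] = 0.25 + 0.5² = 0.5
Var(Z) = 52*0.5 - (7*0.5)²
= 26 - 12.25 = 13.75

13.75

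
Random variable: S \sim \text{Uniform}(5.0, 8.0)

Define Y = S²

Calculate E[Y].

Using E[X²] = Var(X) + (E[X])²:
E[S] = 6.5
Var(S) = (8 - 5)^2/12 = 0.75
E[S²] = 0.75 + 6.5² = 0.75 + 42.25 = 43

43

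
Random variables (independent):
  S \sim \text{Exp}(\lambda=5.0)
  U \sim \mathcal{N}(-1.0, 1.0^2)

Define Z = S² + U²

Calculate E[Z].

E[Z] = E[S²] + E[U²]
E[S²] = Var(S) + E[S]² = 0.04 + 0.04 = 0.08
E[U²] = Var(U) + E[U]² = 1 + 1 = 2
E[Z] = 0.08 + 2 = 2.08

2.08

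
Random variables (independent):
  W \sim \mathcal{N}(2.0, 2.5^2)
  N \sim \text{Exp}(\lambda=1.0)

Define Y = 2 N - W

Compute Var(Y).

For independent RVs: Var(aX + bY) = a²Var(X) + b²Var(Y)
Var(W) = 6.25
Var(N) = 1
Var(Y) = (-1)²*6.25 + 2²*1
= 1*6.25 + 4*1 = 10.25

10.25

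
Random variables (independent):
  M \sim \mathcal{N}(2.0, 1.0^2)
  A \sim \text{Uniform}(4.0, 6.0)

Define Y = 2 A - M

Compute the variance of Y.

For independent RVs: Var(aX + bY) = a²Var(X) + b²Var(Y)
Var(M) = 1
Var(A) = 0.33333333
Var(Y) = (-1)²*1 + 2²*0.33333333
= 1*1 + 4*0.33333333 = 2.3333333

2.3333333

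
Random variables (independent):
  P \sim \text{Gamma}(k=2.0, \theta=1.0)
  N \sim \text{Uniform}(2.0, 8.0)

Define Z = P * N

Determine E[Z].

For independent RVs: E[XY] = E[X]*E[Y]
E[P] = 2
E[N] = 5
E[Z] = 2 * 5 = 10

10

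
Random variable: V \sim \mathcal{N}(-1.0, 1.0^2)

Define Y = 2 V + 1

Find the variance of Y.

For Y = aV + b: Var(Y) = a² * Var(V)
Var(V) = 1.0^2 = 1
Var(Y) = 2² * 1 = 4 * 1 = 4

4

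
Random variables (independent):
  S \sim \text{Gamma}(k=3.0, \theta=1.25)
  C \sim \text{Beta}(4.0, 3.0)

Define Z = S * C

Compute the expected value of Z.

For independent RVs: E[XY] = E[X]*E[Y]
E[S] = 3.75
E[C] = 0.57142857
E[Z] = 3.75 * 0.57142857 = 2.1428571

2.1428571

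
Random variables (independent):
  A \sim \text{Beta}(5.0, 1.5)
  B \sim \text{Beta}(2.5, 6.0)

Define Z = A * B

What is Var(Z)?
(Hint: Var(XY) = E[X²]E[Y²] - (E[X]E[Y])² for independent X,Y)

Var(XY) = E[X²]E[Y²] - (E[X]E[Y])²
E[A] = 0.76923077, Var(A) = 0.023668639
E[B] = 0.29411765, Var(B) = 0.021853943
E[A²] = 0.023668639 + 0.76923077² = 0.61538462
E[B²] = 0.021853943 + 0.29411765² = 0.10835913
Var(Z) = 0.61538462*0.10835913 - (0.76923077*0.29411765)²
= 0.066682543 - 0.051186503 = 0.01549604

0.01549604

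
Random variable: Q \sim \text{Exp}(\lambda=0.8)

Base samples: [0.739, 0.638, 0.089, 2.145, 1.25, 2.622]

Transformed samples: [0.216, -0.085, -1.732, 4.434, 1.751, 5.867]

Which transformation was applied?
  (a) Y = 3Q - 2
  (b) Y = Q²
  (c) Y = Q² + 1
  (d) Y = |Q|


Checking option (a) Y = 3Q - 2:
  Q = 0.739 -> Y = 0.216 ✓
  Q = 0.638 -> Y = -0.085 ✓
  Q = 0.089 -> Y = -1.732 ✓
All samples match this transformation.

(a) 3Q - 2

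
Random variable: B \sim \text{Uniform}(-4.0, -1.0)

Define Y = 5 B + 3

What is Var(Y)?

For Y = aB + b: Var(Y) = a² * Var(B)
Var(B) = (-1 + 4)^2/12 = 0.75
Var(Y) = 5² * 0.75 = 25 * 0.75 = 18.75

18.75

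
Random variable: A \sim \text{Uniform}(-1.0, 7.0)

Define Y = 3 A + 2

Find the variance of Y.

For Y = aA + b: Var(Y) = a² * Var(A)
Var(A) = (7 + 1)^2/12 = 5.3333333
Var(Y) = 3² * 5.3333333 = 9 * 5.3333333 = 48

48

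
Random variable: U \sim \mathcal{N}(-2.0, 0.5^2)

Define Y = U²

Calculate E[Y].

E[U²] = Var(U) + (E[U])² = 0.25 + 4 = 4.25

4.25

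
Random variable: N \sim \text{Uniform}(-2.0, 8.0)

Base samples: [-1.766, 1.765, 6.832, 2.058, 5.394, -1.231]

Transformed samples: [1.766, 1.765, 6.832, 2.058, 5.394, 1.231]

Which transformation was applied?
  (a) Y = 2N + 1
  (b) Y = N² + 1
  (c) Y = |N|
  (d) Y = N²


Checking option (c) Y = |N|:
  N = -1.766 -> Y = 1.766 ✓
  N = 1.765 -> Y = 1.765 ✓
  N = 6.832 -> Y = 6.832 ✓
All samples match this transformation.

(c) |N|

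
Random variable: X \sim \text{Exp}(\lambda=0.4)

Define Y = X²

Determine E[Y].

Using E[X²] = Var(X) + (E[X])²:
E[X] = 2.5
Var(X) = 1/0.4^2 = 6.25
E[X²] = 6.25 + 2.5² = 6.25 + 6.25 = 12.5

12.5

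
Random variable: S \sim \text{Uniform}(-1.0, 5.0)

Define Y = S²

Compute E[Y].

E[S²] = Var(S) + (E[S])² = 3 + 4 = 7

7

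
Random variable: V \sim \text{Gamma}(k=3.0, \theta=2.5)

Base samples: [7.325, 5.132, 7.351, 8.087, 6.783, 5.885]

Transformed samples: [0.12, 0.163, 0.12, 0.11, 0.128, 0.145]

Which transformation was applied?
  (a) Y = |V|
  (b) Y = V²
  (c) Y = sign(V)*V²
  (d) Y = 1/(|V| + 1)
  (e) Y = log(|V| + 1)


Checking option (d) Y = 1/(|V| + 1):
  V = 7.325 -> Y = 0.12 ✓
  V = 5.132 -> Y = 0.163 ✓
  V = 7.351 -> Y = 0.12 ✓
All samples match this transformation.

(d) 1/(|V| + 1)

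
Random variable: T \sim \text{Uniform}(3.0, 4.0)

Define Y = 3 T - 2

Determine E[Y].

For Y = 3T - 2:
E[Y] = 3 * E[T] - 2
E[T] = (3 + 4)/2 = 3.5
E[Y] = 3 * 3.5 - 2 = 8.5

8.5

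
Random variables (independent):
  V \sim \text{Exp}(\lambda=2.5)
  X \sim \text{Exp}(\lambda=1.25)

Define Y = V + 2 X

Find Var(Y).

For independent RVs: Var(aX + bY) = a²Var(X) + b²Var(Y)
Var(V) = 0.16
Var(X) = 0.64
Var(Y) = 1²*0.16 + 2²*0.64
= 1*0.16 + 4*0.64 = 2.72

2.72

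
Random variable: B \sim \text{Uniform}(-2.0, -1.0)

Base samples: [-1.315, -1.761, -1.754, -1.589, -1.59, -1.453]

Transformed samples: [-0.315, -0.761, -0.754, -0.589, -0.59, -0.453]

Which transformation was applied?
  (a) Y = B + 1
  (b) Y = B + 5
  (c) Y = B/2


Checking option (a) Y = B + 1:
  B = -1.315 -> Y = -0.315 ✓
  B = -1.761 -> Y = -0.761 ✓
  B = -1.754 -> Y = -0.754 ✓
All samples match this transformation.

(a) B + 1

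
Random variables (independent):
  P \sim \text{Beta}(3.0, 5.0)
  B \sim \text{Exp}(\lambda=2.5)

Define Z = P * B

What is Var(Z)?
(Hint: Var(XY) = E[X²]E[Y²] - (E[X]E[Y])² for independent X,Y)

Var(XY) = E[X²]E[Y²] - (E[X]E[Y])²
E[P] = 0.375, Var(P) = 0.026041667
E[B] = 0.4, Var(B) = 0.16
E[P²] = 0.026041667 + 0.375² = 0.16666667
E[B²] = 0.16 + 0.4² = 0.32
Var(Z) = 0.16666667*0.32 - (0.375*0.4)²
= 0.053333333 - 0.0225 = 0.030833333

0.030833333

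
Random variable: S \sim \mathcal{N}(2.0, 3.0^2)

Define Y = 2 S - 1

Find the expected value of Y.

For Y = 2S - 1:
E[Y] = 2 * E[S] - 1
E[S] = 2.0 = 2
E[Y] = 2 * 2 - 1 = 3

3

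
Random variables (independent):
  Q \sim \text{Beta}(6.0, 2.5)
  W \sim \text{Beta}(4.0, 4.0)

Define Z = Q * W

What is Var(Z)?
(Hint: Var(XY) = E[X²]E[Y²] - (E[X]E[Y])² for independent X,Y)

Var(XY) = E[X²]E[Y²] - (E[X]E[Y])²
E[Q] = 0.70588235, Var(Q) = 0.021853943
E[W] = 0.5, Var(W) = 0.027777778
E[Q²] = 0.021853943 + 0.70588235² = 0.52012384
E[W²] = 0.027777778 + 0.5² = 0.27777778
Var(Z) = 0.52012384*0.27777778 - (0.70588235*0.5)²
= 0.14447884 - 0.12456747 = 0.01991137

0.01991137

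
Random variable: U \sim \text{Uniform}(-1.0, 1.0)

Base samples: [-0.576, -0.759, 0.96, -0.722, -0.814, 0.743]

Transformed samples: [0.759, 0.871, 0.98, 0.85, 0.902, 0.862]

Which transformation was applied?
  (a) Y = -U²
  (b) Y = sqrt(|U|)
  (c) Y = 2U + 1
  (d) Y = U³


Checking option (b) Y = sqrt(|U|):
  U = -0.576 -> Y = 0.759 ✓
  U = -0.759 -> Y = 0.871 ✓
  U = 0.96 -> Y = 0.98 ✓
All samples match this transformation.

(b) sqrt(|U|)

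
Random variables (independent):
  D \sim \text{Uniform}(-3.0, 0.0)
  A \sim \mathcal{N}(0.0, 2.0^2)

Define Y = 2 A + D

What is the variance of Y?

For independent RVs: Var(aX + bY) = a²Var(X) + b²Var(Y)
Var(D) = 0.75
Var(A) = 4
Var(Y) = 1²*0.75 + 2²*4
= 1*0.75 + 4*4 = 16.75

16.75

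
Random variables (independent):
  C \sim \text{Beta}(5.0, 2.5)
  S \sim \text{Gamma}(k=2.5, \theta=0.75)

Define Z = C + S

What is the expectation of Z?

E[Z] = 1*E[C] + 1*E[S]
E[C] = 0.66666667
E[S] = 1.875
E[Z] = 1*0.66666667 + 1*1.875 = 2.5416667

2.5416667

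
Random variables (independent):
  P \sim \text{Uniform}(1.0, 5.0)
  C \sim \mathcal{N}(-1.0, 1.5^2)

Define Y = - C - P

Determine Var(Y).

For independent RVs: Var(aX + bY) = a²Var(X) + b²Var(Y)
Var(P) = 1.3333333
Var(C) = 2.25
Var(Y) = (-1)²*1.3333333 + (-1)²*2.25
= 1*1.3333333 + 1*2.25 = 3.5833333

3.5833333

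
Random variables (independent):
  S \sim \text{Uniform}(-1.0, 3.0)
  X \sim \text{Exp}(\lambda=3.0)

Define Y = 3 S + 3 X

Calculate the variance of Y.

For independent RVs: Var(aX + bY) = a²Var(X) + b²Var(Y)
Var(S) = 1.3333333
Var(X) = 0.11111111
Var(Y) = 3²*1.3333333 + 3²*0.11111111
= 9*1.3333333 + 9*0.11111111 = 13

13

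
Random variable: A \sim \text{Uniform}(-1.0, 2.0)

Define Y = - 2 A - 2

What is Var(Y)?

For Y = aA + b: Var(Y) = a² * Var(A)
Var(A) = (2 + 1)^2/12 = 0.75
Var(Y) = (-2)² * 0.75 = 4 * 0.75 = 3

3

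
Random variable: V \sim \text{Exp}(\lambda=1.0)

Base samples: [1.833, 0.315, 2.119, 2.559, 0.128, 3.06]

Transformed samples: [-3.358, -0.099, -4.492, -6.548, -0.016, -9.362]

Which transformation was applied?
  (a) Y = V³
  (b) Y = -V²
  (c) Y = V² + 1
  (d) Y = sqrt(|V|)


Checking option (b) Y = -V²:
  V = 1.833 -> Y = -3.358 ✓
  V = 0.315 -> Y = -0.099 ✓
  V = 2.119 -> Y = -4.492 ✓
All samples match this transformation.

(b) -V²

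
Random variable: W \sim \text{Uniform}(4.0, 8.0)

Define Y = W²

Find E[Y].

Using E[X²] = Var(X) + (E[X])²:
E[W] = 6
Var(W) = (8 - 4)^2/12 = 1.3333333
E[W²] = 1.3333333 + 6² = 1.3333333 + 36 = 37.333333

37.333333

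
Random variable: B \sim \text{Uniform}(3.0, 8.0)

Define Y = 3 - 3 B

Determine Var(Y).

For Y = aB + b: Var(Y) = a² * Var(B)
Var(B) = (8 - 3)^2/12 = 2.0833333
Var(Y) = (-3)² * 2.0833333 = 9 * 2.0833333 = 18.75

18.75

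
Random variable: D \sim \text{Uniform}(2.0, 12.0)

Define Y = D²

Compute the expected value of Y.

Using E[X²] = Var(X) + (E[X])²:
E[D] = 7
Var(D) = (12 - 2)^2/12 = 8.3333333
E[D²] = 8.3333333 + 7² = 8.3333333 + 49 = 57.333333

57.333333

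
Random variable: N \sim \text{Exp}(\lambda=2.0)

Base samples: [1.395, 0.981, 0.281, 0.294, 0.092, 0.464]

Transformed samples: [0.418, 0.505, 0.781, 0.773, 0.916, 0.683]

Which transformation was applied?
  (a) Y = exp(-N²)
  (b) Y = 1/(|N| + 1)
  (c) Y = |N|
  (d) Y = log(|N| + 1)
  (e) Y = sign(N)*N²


Checking option (b) Y = 1/(|N| + 1):
  N = 1.395 -> Y = 0.418 ✓
  N = 0.981 -> Y = 0.505 ✓
  N = 0.281 -> Y = 0.781 ✓
All samples match this transformation.

(b) 1/(|N| + 1)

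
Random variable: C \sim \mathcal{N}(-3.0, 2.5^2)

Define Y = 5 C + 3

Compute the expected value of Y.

For Y = 5C + 3:
E[Y] = 5 * E[C] + 3
E[C] = -3.0 = -3
E[Y] = 5 * (-3) + 3 = -12

-12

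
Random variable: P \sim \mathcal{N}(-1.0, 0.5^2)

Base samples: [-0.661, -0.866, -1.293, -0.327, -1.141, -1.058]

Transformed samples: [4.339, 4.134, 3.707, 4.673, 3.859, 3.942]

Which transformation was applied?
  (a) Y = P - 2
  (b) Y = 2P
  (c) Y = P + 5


Checking option (c) Y = P + 5:
  P = -0.661 -> Y = 4.339 ✓
  P = -0.866 -> Y = 4.134 ✓
  P = -1.293 -> Y = 3.707 ✓
All samples match this transformation.

(c) P + 5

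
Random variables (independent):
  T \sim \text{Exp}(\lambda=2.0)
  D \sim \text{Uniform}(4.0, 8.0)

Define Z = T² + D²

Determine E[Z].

E[Z] = E[T²] + E[D²]
E[T²] = Var(T) + E[T]² = 0.25 + 0.25 = 0.5
E[D²] = Var(D) + E[D]² = 1.3333333 + 36 = 37.333333
E[Z] = 0.5 + 37.333333 = 37.833333

37.833333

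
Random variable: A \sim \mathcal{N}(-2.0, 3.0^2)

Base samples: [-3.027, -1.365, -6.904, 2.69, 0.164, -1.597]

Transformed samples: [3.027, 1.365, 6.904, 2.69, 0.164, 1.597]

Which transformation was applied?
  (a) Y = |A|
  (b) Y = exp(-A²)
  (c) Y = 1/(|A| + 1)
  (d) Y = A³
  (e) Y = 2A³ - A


Checking option (a) Y = |A|:
  A = -3.027 -> Y = 3.027 ✓
  A = -1.365 -> Y = 1.365 ✓
  A = -6.904 -> Y = 6.904 ✓
All samples match this transformation.

(a) |A|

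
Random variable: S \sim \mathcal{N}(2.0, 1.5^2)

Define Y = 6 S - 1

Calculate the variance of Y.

For Y = aS + b: Var(Y) = a² * Var(S)
Var(S) = 1.5^2 = 2.25
Var(Y) = 6² * 2.25 = 36 * 2.25 = 81

81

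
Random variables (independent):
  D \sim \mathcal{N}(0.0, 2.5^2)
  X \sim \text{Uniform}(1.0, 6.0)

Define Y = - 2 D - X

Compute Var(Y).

For independent RVs: Var(aX + bY) = a²Var(X) + b²Var(Y)
Var(D) = 6.25
Var(X) = 2.0833333
Var(Y) = (-2)²*6.25 + (-1)²*2.0833333
= 4*6.25 + 1*2.0833333 = 27.083333

27.083333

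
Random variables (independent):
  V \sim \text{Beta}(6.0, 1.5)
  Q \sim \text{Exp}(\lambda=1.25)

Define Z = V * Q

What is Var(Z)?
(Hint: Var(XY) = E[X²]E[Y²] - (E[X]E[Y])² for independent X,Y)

Var(XY) = E[X²]E[Y²] - (E[X]E[Y])²
E[V] = 0.8, Var(V) = 0.018823529
E[Q] = 0.8, Var(Q) = 0.64
E[V²] = 0.018823529 + 0.8² = 0.65882353
E[Q²] = 0.64 + 0.8² = 1.28
Var(Z) = 0.65882353*1.28 - (0.8*0.8)²
= 0.84329412 - 0.4096 = 0.43369412

0.43369412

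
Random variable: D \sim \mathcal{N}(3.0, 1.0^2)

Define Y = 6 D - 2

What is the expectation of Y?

For Y = 6D - 2:
E[Y] = 6 * E[D] - 2
E[D] = 3.0 = 3
E[Y] = 6 * 3 - 2 = 16

16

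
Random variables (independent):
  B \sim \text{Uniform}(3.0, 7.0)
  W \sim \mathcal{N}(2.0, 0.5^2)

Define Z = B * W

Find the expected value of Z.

For independent RVs: E[XY] = E[X]*E[Y]
E[B] = 5
E[W] = 2
E[Z] = 5 * 2 = 10

10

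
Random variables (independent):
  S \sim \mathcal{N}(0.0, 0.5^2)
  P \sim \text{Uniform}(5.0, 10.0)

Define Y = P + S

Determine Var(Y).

For independent RVs: Var(aX + bY) = a²Var(X) + b²Var(Y)
Var(S) = 0.25
Var(P) = 2.0833333
Var(Y) = 1²*0.25 + 1²*2.0833333
= 1*0.25 + 1*2.0833333 = 2.3333333

2.3333333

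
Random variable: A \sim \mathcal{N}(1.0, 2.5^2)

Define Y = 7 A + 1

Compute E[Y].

For Y = 7A + 1:
E[Y] = 7 * E[A] + 1
E[A] = 1.0 = 1
E[Y] = 7 * 1 + 1 = 8

8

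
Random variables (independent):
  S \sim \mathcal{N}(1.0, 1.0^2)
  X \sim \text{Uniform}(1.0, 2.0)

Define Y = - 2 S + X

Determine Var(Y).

For independent RVs: Var(aX + bY) = a²Var(X) + b²Var(Y)
Var(S) = 1
Var(X) = 0.083333333
Var(Y) = (-2)²*1 + 1²*0.083333333
= 4*1 + 1*0.083333333 = 4.0833333

4.0833333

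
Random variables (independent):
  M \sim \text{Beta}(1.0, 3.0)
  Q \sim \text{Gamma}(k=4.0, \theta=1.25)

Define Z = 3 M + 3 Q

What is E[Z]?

E[Z] = 3*E[M] + 3*E[Q]
E[M] = 0.25
E[Q] = 5
E[Z] = 3*0.25 + 3*5 = 15.75

15.75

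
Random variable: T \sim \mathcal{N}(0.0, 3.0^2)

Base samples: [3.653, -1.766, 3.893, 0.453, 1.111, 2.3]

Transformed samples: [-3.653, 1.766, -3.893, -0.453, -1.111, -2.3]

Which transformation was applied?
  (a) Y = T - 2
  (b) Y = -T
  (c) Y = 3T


Checking option (b) Y = -T:
  T = 3.653 -> Y = -3.653 ✓
  T = -1.766 -> Y = 1.766 ✓
  T = 3.893 -> Y = -3.893 ✓
All samples match this transformation.

(b) -T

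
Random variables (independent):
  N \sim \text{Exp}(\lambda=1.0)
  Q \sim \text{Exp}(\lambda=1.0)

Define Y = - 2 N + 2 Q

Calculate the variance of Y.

For independent RVs: Var(aX + bY) = a²Var(X) + b²Var(Y)
Var(N) = 1
Var(Q) = 1
Var(Y) = (-2)²*1 + 2²*1
= 4*1 + 4*1 = 8

8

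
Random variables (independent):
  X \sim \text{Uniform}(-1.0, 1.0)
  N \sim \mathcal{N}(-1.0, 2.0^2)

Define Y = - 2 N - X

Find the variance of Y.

For independent RVs: Var(aX + bY) = a²Var(X) + b²Var(Y)
Var(X) = 0.33333333
Var(N) = 4
Var(Y) = (-1)²*0.33333333 + (-2)²*4
= 1*0.33333333 + 4*4 = 16.333333

16.333333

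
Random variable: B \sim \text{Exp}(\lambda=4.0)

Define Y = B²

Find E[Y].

Using E[X²] = Var(X) + (E[X])²:
E[B] = 0.25
Var(B) = 1/4.0^2 = 0.0625
E[B²] = 0.0625 + 0.25² = 0.0625 + 0.0625 = 0.125

0.125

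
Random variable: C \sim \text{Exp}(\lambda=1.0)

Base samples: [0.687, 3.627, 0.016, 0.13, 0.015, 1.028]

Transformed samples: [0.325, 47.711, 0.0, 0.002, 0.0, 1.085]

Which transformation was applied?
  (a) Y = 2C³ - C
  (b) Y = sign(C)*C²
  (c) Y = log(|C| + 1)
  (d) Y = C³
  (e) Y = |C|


Checking option (d) Y = C³:
  C = 0.687 -> Y = 0.325 ✓
  C = 3.627 -> Y = 47.711 ✓
  C = 0.016 -> Y = 0.0 ✓
All samples match this transformation.

(d) C³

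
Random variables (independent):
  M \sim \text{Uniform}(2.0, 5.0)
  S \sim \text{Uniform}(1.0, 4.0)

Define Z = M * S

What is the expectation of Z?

For independent RVs: E[XY] = E[X]*E[Y]
E[M] = 3.5
E[S] = 2.5
E[Z] = 3.5 * 2.5 = 8.75

8.75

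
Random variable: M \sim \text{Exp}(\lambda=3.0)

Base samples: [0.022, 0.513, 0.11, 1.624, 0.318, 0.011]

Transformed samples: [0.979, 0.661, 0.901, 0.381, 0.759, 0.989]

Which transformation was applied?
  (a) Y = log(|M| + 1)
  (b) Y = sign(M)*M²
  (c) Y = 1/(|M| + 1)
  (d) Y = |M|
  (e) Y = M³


Checking option (c) Y = 1/(|M| + 1):
  M = 0.022 -> Y = 0.979 ✓
  M = 0.513 -> Y = 0.661 ✓
  M = 0.11 -> Y = 0.901 ✓
All samples match this transformation.

(c) 1/(|M| + 1)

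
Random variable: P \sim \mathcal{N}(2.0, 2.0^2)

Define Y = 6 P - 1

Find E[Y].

For Y = 6P - 1:
E[Y] = 6 * E[P] - 1
E[P] = 2.0 = 2
E[Y] = 6 * 2 - 1 = 11

11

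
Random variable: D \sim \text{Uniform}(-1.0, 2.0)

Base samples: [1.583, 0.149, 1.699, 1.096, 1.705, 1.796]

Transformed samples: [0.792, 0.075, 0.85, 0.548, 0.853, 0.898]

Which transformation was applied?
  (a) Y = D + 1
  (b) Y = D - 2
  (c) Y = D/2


Checking option (c) Y = D/2:
  D = 1.583 -> Y = 0.792 ✓
  D = 0.149 -> Y = 0.075 ✓
  D = 1.699 -> Y = 0.85 ✓
All samples match this transformation.

(c) D/2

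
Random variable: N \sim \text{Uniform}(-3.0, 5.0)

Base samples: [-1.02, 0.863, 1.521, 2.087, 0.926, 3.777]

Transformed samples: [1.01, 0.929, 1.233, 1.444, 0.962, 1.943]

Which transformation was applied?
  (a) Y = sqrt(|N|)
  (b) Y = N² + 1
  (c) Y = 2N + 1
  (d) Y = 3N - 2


Checking option (a) Y = sqrt(|N|):
  N = -1.02 -> Y = 1.01 ✓
  N = 0.863 -> Y = 0.929 ✓
  N = 1.521 -> Y = 1.233 ✓
All samples match this transformation.

(a) sqrt(|N|)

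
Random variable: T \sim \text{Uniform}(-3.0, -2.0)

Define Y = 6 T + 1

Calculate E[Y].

For Y = 6T + 1:
E[Y] = 6 * E[T] + 1
E[T] = (-3 - 2)/2 = -2.5
E[Y] = 6 * (-2.5) + 1 = -14

-14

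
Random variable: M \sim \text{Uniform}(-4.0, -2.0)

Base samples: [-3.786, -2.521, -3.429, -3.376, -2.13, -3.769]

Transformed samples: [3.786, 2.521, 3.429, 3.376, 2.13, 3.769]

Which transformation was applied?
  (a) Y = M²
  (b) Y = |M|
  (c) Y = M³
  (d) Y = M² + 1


Checking option (b) Y = |M|:
  M = -3.786 -> Y = 3.786 ✓
  M = -2.521 -> Y = 2.521 ✓
  M = -3.429 -> Y = 3.429 ✓
All samples match this transformation.

(b) |M|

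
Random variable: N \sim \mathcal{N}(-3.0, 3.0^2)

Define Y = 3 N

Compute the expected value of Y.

For Y = 3N:
E[Y] = 3 * E[N]
E[N] = -3.0 = -3
E[Y] = 3 * (-3) = -9

-9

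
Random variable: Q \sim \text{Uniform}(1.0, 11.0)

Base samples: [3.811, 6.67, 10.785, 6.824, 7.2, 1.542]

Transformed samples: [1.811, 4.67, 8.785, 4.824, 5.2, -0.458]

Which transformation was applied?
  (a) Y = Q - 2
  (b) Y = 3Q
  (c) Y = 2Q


Checking option (a) Y = Q - 2:
  Q = 3.811 -> Y = 1.811 ✓
  Q = 6.67 -> Y = 4.67 ✓
  Q = 10.785 -> Y = 8.785 ✓
All samples match this transformation.

(a) Q - 2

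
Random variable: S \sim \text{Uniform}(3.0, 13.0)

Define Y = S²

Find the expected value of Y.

Using E[X²] = Var(X) + (E[X])²:
E[S] = 8
Var(S) = (13 - 3)^2/12 = 8.3333333
E[S²] = 8.3333333 + 8² = 8.3333333 + 64 = 72.333333

72.333333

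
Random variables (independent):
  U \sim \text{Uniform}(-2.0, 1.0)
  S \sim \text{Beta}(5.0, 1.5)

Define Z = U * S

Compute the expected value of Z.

For independent RVs: E[XY] = E[X]*E[Y]
E[U] = -0.5
E[S] = 0.76923077
E[Z] = -0.5 * 0.76923077 = -0.38461538

-0.38461538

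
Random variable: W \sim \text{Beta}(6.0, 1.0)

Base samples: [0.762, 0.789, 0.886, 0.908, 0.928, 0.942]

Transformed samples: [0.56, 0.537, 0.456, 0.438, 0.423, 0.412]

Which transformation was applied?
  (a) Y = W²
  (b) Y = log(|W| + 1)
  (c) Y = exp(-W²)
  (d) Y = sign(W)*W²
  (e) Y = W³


Checking option (c) Y = exp(-W²):
  W = 0.762 -> Y = 0.56 ✓
  W = 0.789 -> Y = 0.537 ✓
  W = 0.886 -> Y = 0.456 ✓
All samples match this transformation.

(c) exp(-W²)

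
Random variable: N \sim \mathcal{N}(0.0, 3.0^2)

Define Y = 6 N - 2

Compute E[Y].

For Y = 6N - 2:
E[Y] = 6 * E[N] - 2
E[N] = 0.0 = 0
E[Y] = 6 * 0 - 2 = -2

-2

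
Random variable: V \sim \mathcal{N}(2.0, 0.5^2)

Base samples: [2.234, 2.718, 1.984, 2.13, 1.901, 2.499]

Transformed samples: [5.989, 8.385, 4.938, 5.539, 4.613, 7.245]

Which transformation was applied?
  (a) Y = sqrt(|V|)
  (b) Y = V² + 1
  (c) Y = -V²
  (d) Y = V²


Checking option (b) Y = V² + 1:
  V = 2.234 -> Y = 5.989 ✓
  V = 2.718 -> Y = 8.385 ✓
  V = 1.984 -> Y = 4.938 ✓
All samples match this transformation.

(b) V² + 1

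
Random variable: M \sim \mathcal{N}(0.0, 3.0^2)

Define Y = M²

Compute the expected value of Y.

Using E[X²] = Var(X) + (E[X])²:
E[M] = 0
Var(M) = 3.0^2 = 9
E[M²] = 9 + 0² = 9 + 0 = 9

9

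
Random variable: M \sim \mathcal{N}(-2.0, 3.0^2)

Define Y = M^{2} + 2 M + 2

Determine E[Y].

E[Y] = 1*E[M²] + 2*E[M] + 2
E[M] = -2
E[M²] = Var(M) + (E[M])² = 9 + 4 = 13
E[Y] = 1*13 + 2*(-2) + 2 = 11

11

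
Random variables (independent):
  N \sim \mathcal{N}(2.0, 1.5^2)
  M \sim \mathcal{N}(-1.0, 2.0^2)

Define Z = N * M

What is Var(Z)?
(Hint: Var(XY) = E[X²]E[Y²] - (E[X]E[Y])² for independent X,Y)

Var(XY) = E[X²]E[Y²] - (E[X]E[Y])²
E[N] = 2, Var(N) = 2.25
E[M] = -1, Var(M) = 4
E[N²] = 2.25 + 2² = 6.25
E[M²] = 4 + (-1)² = 5
Var(Z) = 6.25*5 - (2*(-1))²
= 31.25 - 4 = 27.25

27.25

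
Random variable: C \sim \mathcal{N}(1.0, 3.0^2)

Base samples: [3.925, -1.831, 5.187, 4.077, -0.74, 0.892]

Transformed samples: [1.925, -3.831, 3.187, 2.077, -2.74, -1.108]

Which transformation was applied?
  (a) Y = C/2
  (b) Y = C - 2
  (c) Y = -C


Checking option (b) Y = C - 2:
  C = 3.925 -> Y = 1.925 ✓
  C = -1.831 -> Y = -3.831 ✓
  C = 5.187 -> Y = 3.187 ✓
All samples match this transformation.

(b) C - 2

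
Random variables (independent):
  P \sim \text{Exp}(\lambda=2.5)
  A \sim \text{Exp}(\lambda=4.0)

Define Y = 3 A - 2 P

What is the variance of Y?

For independent RVs: Var(aX + bY) = a²Var(X) + b²Var(Y)
Var(P) = 0.16
Var(A) = 0.0625
Var(Y) = (-2)²*0.16 + 3²*0.0625
= 4*0.16 + 9*0.0625 = 1.2025

1.2025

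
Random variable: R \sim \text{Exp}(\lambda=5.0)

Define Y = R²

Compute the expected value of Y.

E[R²] = Var(R) + (E[R])² = 0.04 + 0.04 = 0.08

0.08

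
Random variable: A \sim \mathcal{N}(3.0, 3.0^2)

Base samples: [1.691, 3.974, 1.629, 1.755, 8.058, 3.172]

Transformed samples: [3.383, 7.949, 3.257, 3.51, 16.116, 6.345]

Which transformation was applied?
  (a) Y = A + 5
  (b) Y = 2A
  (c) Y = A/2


Checking option (b) Y = 2A:
  A = 1.691 -> Y = 3.383 ✓
  A = 3.974 -> Y = 7.949 ✓
  A = 1.629 -> Y = 3.257 ✓
All samples match this transformation.

(b) 2A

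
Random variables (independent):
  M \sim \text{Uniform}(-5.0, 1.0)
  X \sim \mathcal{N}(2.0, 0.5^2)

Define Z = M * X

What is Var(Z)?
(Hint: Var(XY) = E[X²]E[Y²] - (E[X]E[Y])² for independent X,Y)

Var(XY) = E[X²]E[Y²] - (E[X]E[Y])²
E[M] = -2, Var(M) = 3
E[X] = 2, Var(X) = 0.25
E[M²] = 3 + (-2)² = 7
E[X²] = 0.25 + 2² = 4.25
Var(Z) = 7*4.25 - (-2*2)²
= 29.75 - 16 = 13.75

13.75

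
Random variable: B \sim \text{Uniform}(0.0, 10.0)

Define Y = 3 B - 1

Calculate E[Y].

For Y = 3B - 1:
E[Y] = 3 * E[B] - 1
E[B] = (0 + 10)/2 = 5
E[Y] = 3 * 5 - 1 = 14

14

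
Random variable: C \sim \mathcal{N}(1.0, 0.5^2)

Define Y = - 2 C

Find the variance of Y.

For Y = aC + b: Var(Y) = a² * Var(C)
Var(C) = 0.5^2 = 0.25
Var(Y) = (-2)² * 0.25 = 4 * 0.25 = 1

1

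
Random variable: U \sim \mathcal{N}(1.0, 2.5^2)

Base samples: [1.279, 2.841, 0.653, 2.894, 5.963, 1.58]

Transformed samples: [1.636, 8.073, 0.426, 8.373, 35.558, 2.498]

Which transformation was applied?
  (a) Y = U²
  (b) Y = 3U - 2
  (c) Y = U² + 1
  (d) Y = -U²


Checking option (a) Y = U²:
  U = 1.279 -> Y = 1.636 ✓
  U = 2.841 -> Y = 8.073 ✓
  U = 0.653 -> Y = 0.426 ✓
All samples match this transformation.

(a) U²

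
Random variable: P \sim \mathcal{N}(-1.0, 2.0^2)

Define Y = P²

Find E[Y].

Using E[X²] = Var(X) + (E[X])²:
E[P] = -1
Var(P) = 2.0^2 = 4
E[P²] = 4 + (-1)² = 4 + 1 = 5

5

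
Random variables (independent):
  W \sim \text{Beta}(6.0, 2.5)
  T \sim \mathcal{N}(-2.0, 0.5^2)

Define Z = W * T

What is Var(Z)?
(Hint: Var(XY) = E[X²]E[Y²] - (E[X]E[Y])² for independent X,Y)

Var(XY) = E[X²]E[Y²] - (E[X]E[Y])²
E[W] = 0.70588235, Var(W) = 0.021853943
E[T] = -2, Var(T) = 0.25
E[W²] = 0.021853943 + 0.70588235² = 0.52012384
E[T²] = 0.25 + (-2)² = 4.25
Var(Z) = 0.52012384*4.25 - (0.70588235*(-2))²
= 2.2105263 - 1.9930796 = 0.21744673

0.21744673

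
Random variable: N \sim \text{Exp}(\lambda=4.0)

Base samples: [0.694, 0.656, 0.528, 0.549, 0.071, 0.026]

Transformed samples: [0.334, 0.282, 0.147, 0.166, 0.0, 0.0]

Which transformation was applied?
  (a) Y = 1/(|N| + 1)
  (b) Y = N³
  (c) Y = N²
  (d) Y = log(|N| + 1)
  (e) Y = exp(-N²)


Checking option (b) Y = N³:
  N = 0.694 -> Y = 0.334 ✓
  N = 0.656 -> Y = 0.282 ✓
  N = 0.528 -> Y = 0.147 ✓
All samples match this transformation.

(b) N³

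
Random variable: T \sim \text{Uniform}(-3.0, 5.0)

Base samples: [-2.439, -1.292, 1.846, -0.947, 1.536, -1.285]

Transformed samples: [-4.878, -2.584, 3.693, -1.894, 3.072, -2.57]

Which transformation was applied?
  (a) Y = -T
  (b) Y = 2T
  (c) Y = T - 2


Checking option (b) Y = 2T:
  T = -2.439 -> Y = -4.878 ✓
  T = -1.292 -> Y = -2.584 ✓
  T = 1.846 -> Y = 3.693 ✓
All samples match this transformation.

(b) 2T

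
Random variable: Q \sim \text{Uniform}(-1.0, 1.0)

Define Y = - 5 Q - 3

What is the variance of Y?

For Y = aQ + b: Var(Y) = a² * Var(Q)
Var(Q) = (1 + 1)^2/12 = 0.33333333
Var(Y) = (-5)² * 0.33333333 = 25 * 0.33333333 = 8.3333333

8.3333333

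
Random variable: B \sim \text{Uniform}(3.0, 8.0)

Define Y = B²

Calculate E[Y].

E[B²] = Var(B) + (E[B])² = 2.0833333 + 30.25 = 32.333333

32.333333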